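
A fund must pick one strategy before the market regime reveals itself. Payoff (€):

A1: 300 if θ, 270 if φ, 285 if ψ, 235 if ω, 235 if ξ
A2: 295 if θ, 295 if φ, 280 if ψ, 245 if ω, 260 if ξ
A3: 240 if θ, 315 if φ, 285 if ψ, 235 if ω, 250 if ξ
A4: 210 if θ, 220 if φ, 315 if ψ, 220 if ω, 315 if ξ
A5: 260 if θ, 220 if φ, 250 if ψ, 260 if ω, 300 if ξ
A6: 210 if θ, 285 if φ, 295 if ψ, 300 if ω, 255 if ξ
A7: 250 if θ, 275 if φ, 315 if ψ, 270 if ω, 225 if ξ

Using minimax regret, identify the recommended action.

A2

Column bests: θ=300, φ=315, ψ=315, ω=300, ξ=315.
A1 regrets: 0, 45, 30, 65, 80 → max 80
A2 regrets: 5, 20, 35, 55, 55 → max 55
A3 regrets: 60, 0, 30, 65, 65 → max 65
A4 regrets: 90, 95, 0, 80, 0 → max 95
A5 regrets: 40, 95, 65, 40, 15 → max 95
A6 regrets: 90, 30, 20, 0, 60 → max 90
A7 regrets: 50, 40, 0, 30, 90 → max 90
Smallest max regret = 55 → A2.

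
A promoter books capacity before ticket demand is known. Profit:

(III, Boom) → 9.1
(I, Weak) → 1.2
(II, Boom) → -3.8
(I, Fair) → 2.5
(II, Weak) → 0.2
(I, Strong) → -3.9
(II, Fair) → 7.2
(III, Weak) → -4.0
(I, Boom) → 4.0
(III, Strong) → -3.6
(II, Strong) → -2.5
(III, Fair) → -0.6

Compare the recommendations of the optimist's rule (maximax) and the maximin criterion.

maximax → III; maximin → II (disagree)

Row maxima: I=4.0, II=7.2, III=9.1
Best best-case = 9.1 → III.
Row minima: I=-3.9, II=-3.8, III=-4.0
Best worst-case = -3.8 → II.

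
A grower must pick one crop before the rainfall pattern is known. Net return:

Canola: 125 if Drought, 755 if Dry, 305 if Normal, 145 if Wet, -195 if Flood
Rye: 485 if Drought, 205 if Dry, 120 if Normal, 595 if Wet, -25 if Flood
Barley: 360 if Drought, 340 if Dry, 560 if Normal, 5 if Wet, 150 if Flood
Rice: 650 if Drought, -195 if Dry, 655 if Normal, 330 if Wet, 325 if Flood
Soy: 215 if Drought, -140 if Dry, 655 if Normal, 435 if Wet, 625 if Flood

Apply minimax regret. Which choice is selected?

Column bests: Drought=650, Dry=755, Normal=655, Wet=595, Flood=625.
Canola regrets: 525, 0, 350, 450, 820 → max 820
Rye regrets: 165, 550, 535, 0, 650 → max 650
Barley regrets: 290, 415, 95, 590, 475 → max 590
Rice regrets: 0, 950, 0, 265, 300 → max 950
Soy regrets: 435, 895, 0, 160, 0 → max 895
Smallest max regret = 590 → Barley.

Barley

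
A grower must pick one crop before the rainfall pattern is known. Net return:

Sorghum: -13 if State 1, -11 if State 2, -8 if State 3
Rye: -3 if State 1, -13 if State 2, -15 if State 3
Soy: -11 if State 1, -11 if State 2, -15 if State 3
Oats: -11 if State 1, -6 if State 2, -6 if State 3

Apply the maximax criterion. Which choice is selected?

Rye

Row maxima: Sorghum=-8, Rye=-3, Soy=-11, Oats=-6
Best best-case = -3 → Rye.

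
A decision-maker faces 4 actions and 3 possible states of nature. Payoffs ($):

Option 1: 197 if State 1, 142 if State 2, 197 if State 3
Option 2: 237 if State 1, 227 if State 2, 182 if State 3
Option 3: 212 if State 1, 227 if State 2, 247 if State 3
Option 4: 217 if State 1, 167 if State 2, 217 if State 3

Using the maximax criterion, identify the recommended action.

Option 3

Row maxima: Option 1=197, Option 2=237, Option 3=247, Option 4=217
Best best-case = 247 → Option 3.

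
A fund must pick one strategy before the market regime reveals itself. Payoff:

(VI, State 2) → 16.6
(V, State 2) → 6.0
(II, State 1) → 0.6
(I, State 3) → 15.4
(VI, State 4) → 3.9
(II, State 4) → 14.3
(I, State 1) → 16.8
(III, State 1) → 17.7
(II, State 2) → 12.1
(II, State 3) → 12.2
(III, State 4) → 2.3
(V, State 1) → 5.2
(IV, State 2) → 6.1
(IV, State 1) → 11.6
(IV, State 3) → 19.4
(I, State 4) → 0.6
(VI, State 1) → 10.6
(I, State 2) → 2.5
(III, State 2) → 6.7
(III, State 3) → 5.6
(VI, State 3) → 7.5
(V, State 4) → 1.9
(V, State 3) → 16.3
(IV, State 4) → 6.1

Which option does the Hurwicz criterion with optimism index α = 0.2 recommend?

I: 0.2·16.8 + 0.8·0.6 = 3.84
II: 0.2·14.3 + 0.8·0.6 = 3.34
III: 0.2·17.7 + 0.8·2.3 = 5.38
IV: 0.2·19.4 + 0.8·6.1 = 8.76
V: 0.2·16.3 + 0.8·1.9 = 4.78
VI: 0.2·16.6 + 0.8·3.9 = 6.44
Highest Hurwicz score = 8.76 → IV.

IV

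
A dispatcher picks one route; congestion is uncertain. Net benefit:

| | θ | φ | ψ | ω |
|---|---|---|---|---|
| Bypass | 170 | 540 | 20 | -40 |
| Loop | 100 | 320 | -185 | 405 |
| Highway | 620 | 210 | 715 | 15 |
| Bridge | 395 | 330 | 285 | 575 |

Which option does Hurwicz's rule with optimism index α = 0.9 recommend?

Highway

Bypass: 0.9·540 + 0.1·(-40) = 482
Loop: 0.9·405 + 0.1·(-185) = 346
Highway: 0.9·715 + 0.1·15 = 645
Bridge: 0.9·575 + 0.1·285 = 546
Highest Hurwicz score = 645 → Highway.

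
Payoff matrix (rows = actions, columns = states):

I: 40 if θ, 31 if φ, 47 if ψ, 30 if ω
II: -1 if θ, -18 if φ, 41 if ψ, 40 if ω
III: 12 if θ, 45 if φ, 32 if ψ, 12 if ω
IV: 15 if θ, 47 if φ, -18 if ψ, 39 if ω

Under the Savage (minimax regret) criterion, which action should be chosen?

I

Column bests: θ=40, φ=47, ψ=47, ω=40.
I regrets: 0, 16, 0, 10 → max 16
II regrets: 41, 65, 6, 0 → max 65
III regrets: 28, 2, 15, 28 → max 28
IV regrets: 25, 0, 65, 1 → max 65
Smallest max regret = 16 → I.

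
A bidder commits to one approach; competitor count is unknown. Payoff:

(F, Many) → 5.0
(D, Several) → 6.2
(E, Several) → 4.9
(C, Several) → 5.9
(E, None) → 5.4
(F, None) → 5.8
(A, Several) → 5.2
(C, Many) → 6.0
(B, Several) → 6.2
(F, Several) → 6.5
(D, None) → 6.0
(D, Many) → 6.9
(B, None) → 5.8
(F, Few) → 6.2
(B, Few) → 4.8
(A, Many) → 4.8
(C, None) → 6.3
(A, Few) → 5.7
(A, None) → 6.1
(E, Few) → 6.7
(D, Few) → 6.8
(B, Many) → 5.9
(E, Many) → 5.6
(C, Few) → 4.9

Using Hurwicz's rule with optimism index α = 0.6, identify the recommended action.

A: 0.6·6.1 + 0.4·4.8 = 5.58
B: 0.6·6.2 + 0.4·4.8 = 5.64
C: 0.6·6.3 + 0.4·4.9 = 5.74
D: 0.6·6.9 + 0.4·6.0 = 6.54
E: 0.6·6.7 + 0.4·4.9 = 5.98
F: 0.6·6.5 + 0.4·5.0 = 5.9
Highest Hurwicz score = 6.54 → D.

D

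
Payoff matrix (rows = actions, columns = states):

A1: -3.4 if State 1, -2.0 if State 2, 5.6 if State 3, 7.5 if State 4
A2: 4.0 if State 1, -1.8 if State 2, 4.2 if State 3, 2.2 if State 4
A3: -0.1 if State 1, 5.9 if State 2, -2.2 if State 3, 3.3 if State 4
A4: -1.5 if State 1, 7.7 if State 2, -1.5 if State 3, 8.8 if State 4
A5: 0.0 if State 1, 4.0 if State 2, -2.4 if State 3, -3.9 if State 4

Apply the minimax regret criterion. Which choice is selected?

Column bests: State 1=4.0, State 2=7.7, State 3=5.6, State 4=8.8.
A1 regrets: 7.4, 9.7, 0.0, 1.3 → max 9.7
A2 regrets: 0.0, 9.5, 1.4, 6.6 → max 9.5
A3 regrets: 4.1, 1.8, 7.8, 5.5 → max 7.8
A4 regrets: 5.5, 0.0, 7.1, 0.0 → max 7.1
A5 regrets: 4.0, 3.7, 8.0, 12.7 → max 12.7
Smallest max regret = 7.1 → A4.

A4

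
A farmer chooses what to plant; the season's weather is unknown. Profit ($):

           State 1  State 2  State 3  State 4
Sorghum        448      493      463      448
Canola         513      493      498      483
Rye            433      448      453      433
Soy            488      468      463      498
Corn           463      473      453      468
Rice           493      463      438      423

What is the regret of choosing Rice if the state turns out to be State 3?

Best payoff under State 3 is 498.
Regret = 498 − 438 = 60.

60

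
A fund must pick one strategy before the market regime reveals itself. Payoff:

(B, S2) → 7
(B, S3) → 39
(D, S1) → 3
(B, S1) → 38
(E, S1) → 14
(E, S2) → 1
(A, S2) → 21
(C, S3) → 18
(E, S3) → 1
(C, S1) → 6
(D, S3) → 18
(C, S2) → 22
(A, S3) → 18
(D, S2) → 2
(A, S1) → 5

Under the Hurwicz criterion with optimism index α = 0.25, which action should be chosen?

B

A: 0.25·21 + 0.75·5 = 9
B: 0.25·39 + 0.75·7 = 15
C: 0.25·22 + 0.75·6 = 10
D: 0.25·18 + 0.75·2 = 6
E: 0.25·14 + 0.75·1 = 4.25
Highest Hurwicz score = 15 → B.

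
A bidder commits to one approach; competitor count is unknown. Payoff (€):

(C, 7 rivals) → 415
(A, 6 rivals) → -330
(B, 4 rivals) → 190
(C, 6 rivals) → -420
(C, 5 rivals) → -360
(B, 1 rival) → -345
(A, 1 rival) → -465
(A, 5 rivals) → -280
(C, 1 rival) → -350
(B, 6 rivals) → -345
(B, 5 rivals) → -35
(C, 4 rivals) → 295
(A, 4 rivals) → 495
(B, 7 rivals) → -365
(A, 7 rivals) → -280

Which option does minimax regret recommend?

Column bests: 1 rival=-345, 4 rivals=495, 5 rivals=-35, 6 rivals=-330, 7 rivals=415.
A regrets: 120, 0, 245, 0, 695 → max 695
B regrets: 0, 305, 0, 15, 780 → max 780
C regrets: 5, 200, 325, 90, 0 → max 325
Smallest max regret = 325 → C.

C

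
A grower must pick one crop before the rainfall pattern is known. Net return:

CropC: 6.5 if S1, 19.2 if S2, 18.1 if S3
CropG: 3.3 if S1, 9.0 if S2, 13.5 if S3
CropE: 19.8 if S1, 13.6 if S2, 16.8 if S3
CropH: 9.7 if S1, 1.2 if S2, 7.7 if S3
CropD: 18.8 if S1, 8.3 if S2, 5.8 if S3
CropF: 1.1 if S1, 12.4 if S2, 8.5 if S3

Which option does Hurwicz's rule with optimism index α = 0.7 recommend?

CropE

CropC: 0.7·19.2 + 0.3·6.5 = 15.39
CropG: 0.7·13.5 + 0.3·3.3 = 10.44
CropE: 0.7·19.8 + 0.3·13.6 = 17.94
CropH: 0.7·9.7 + 0.3·1.2 = 7.15
CropD: 0.7·18.8 + 0.3·5.8 = 14.9
CropF: 0.7·12.4 + 0.3·1.1 = 9.01
Highest Hurwicz score = 17.94 → CropE.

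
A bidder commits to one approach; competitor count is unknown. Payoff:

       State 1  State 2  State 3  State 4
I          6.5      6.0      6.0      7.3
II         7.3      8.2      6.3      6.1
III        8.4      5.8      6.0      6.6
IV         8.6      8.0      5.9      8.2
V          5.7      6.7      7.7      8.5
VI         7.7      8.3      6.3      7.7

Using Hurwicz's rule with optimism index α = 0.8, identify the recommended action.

IV

I: 0.8·7.3 + 0.2·6.0 = 7.04
II: 0.8·8.2 + 0.2·6.1 = 7.78
III: 0.8·8.4 + 0.2·5.8 = 7.88
IV: 0.8·8.6 + 0.2·5.9 = 8.06
V: 0.8·8.5 + 0.2·5.7 = 7.94
VI: 0.8·8.3 + 0.2·6.3 = 7.9
Highest Hurwicz score = 8.06 → IV.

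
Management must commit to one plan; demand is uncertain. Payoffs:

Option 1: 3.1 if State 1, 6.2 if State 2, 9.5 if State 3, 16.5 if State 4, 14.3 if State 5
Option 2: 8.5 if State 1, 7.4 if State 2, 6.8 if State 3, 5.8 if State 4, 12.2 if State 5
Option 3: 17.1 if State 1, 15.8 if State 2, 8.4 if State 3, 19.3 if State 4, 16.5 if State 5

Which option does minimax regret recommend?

Column bests: State 1=17.1, State 2=15.8, State 3=9.5, State 4=19.3, State 5=16.5.
Option 1 regrets: 14.0, 9.6, 0.0, 2.8, 2.2 → max 14.0
Option 2 regrets: 8.6, 8.4, 2.7, 13.5, 4.3 → max 13.5
Option 3 regrets: 0.0, 0.0, 1.1, 0.0, 0.0 → max 1.1
Smallest max regret = 1.1 → Option 3.

Option 3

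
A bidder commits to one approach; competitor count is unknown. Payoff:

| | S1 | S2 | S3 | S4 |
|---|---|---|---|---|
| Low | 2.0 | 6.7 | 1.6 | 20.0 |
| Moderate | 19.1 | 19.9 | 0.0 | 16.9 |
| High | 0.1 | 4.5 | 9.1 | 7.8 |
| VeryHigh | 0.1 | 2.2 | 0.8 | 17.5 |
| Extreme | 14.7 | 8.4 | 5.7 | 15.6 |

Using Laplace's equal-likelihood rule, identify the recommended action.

Row averages: Low=7.575, Moderate=13.975, High=5.375, VeryHigh=5.15, Extreme=11.1
Highest average = 13.975 → Moderate.

Moderate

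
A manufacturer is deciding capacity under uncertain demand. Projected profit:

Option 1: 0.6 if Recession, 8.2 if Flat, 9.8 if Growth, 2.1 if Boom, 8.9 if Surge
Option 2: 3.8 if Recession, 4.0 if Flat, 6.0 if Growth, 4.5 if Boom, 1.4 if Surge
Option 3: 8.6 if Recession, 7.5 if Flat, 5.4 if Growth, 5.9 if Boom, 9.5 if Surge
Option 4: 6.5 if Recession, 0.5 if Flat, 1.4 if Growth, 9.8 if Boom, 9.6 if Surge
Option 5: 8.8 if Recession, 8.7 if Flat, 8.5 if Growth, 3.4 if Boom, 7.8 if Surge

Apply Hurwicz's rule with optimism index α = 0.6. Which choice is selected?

Option 3

Option 1: 0.6·9.8 + 0.4·0.6 = 6.12
Option 2: 0.6·6.0 + 0.4·1.4 = 4.16
Option 3: 0.6·9.5 + 0.4·5.4 = 7.86
Option 4: 0.6·9.8 + 0.4·0.5 = 6.08
Option 5: 0.6·8.8 + 0.4·3.4 = 6.64
Highest Hurwicz score = 7.86 → Option 3.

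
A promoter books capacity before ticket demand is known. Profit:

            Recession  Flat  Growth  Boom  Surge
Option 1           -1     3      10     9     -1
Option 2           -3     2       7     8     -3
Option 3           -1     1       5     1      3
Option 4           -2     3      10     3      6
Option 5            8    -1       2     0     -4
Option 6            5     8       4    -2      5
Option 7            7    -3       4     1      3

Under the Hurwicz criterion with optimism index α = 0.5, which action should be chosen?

Option 1: 0.5·10 + 0.5·(-1) = 4.5
Option 2: 0.5·8 + 0.5·(-3) = 2.5
Option 3: 0.5·5 + 0.5·(-1) = 2
Option 4: 0.5·10 + 0.5·(-2) = 4
Option 5: 0.5·8 + 0.5·(-4) = 2
Option 6: 0.5·8 + 0.5·(-2) = 3
Option 7: 0.5·7 + 0.5·(-3) = 2
Highest Hurwicz score = 4.5 → Option 1.

Option 1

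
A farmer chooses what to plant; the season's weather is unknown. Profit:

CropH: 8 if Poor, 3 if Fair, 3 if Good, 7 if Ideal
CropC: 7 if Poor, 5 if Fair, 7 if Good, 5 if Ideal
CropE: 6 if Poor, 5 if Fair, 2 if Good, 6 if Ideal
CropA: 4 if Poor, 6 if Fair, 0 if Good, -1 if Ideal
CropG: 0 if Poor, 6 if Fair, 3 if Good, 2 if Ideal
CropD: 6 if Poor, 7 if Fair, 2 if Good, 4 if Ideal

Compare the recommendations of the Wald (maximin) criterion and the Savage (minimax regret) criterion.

maximin → CropC; minimax regret → CropC (agree)

Row minima: CropH=3, CropC=5, CropE=2, CropA=-1, CropG=0, CropD=2
Best worst-case = 5 → CropC.
Column bests: Poor=8, Fair=7, Good=7, Ideal=7.
CropH regrets: 0, 4, 4, 0 → max 4
CropC regrets: 1, 2, 0, 2 → max 2
CropE regrets: 2, 2, 5, 1 → max 5
CropA regrets: 4, 1, 7, 8 → max 8
CropG regrets: 8, 1, 4, 5 → max 8
CropD regrets: 2, 0, 5, 3 → max 5
Smallest max regret = 2 → CropC.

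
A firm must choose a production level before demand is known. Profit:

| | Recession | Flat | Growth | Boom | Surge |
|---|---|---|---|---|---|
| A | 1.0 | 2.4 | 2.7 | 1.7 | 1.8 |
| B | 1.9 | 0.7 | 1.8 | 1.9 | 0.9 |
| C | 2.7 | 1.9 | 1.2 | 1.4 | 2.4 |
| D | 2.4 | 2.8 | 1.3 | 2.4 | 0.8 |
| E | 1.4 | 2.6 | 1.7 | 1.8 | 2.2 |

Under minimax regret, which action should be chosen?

E

Column bests: Recession=2.7, Flat=2.8, Growth=2.7, Boom=2.4, Surge=2.4.
A regrets: 1.7, 0.4, 0.0, 0.7, 0.6 → max 1.7
B regrets: 0.8, 2.1, 0.9, 0.5, 1.5 → max 2.1
C regrets: 0.0, 0.9, 1.5, 1.0, 0.0 → max 1.5
D regrets: 0.3, 0.0, 1.4, 0.0, 1.6 → max 1.6
E regrets: 1.3, 0.2, 1.0, 0.6, 0.2 → max 1.3
Smallest max regret = 1.3 → E.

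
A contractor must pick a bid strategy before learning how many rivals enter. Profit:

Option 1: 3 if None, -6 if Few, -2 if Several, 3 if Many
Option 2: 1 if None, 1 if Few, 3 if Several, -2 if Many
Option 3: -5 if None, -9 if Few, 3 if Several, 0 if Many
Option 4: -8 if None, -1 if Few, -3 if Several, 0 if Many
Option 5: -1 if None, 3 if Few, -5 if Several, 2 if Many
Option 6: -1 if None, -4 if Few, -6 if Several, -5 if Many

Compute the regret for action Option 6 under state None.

4

Best payoff under None is 3.
Regret = 3 − (-1) = 4.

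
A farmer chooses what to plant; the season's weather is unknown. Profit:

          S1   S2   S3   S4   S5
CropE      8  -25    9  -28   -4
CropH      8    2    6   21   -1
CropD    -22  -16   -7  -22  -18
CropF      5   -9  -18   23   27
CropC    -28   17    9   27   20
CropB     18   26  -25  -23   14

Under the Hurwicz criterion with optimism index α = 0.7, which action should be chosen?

CropE: 0.7·9 + 0.3·(-28) = -2.1
CropH: 0.7·21 + 0.3·(-1) = 14.4
CropD: 0.7·(-7) + 0.3·(-22) = -11.5
CropF: 0.7·27 + 0.3·(-18) = 13.5
CropC: 0.7·27 + 0.3·(-28) = 10.5
CropB: 0.7·26 + 0.3·(-25) = 10.7
Highest Hurwicz score = 14.4 → CropH.

CropH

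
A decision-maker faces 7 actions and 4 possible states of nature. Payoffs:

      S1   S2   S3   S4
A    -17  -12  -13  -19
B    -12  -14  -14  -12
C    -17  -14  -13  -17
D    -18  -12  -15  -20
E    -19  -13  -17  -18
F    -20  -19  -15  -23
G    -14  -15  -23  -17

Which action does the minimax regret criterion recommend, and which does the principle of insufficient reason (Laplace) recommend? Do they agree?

Column bests: S1=-12, S2=-12, S3=-13, S4=-12.
A regrets: 5, 0, 0, 7 → max 7
B regrets: 0, 2, 1, 0 → max 2
C regrets: 5, 2, 0, 5 → max 5
D regrets: 6, 0, 2, 8 → max 8
E regrets: 7, 1, 4, 6 → max 7
F regrets: 8, 7, 2, 11 → max 11
G regrets: 2, 3, 10, 5 → max 10
Smallest max regret = 2 → B.
Row averages: A=-15.25, B=-13, C=-15.25, D=-16.25, E=-16.75, F=-19.25, G=-17.25
Highest average = -13 → B.

minimax regret → B; laplace → B (agree)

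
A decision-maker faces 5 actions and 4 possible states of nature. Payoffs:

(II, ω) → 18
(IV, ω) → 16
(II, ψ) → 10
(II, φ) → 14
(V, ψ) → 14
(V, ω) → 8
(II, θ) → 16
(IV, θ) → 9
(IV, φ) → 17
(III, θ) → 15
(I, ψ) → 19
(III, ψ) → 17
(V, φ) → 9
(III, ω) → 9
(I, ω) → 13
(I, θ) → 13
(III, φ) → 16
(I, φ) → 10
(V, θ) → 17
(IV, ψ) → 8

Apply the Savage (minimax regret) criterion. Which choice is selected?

Column bests: θ=17, φ=17, ψ=19, ω=18.
I regrets: 4, 7, 0, 5 → max 7
II regrets: 1, 3, 9, 0 → max 9
III regrets: 2, 1, 2, 9 → max 9
IV regrets: 8, 0, 11, 2 → max 11
V regrets: 0, 8, 5, 10 → max 10
Smallest max regret = 7 → I.

I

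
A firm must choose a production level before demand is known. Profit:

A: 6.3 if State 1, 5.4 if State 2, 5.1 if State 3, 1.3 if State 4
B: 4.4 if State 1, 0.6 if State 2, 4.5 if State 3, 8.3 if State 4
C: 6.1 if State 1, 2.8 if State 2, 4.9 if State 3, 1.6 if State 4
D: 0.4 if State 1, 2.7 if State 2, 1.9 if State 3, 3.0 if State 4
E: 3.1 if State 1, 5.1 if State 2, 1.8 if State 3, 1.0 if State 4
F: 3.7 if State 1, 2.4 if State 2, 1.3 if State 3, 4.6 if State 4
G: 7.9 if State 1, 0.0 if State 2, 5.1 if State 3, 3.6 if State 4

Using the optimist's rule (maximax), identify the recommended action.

Row maxima: A=6.3, B=8.3, C=6.1, D=3.0, E=5.1, F=4.6, G=7.9
Best best-case = 8.3 → B.

B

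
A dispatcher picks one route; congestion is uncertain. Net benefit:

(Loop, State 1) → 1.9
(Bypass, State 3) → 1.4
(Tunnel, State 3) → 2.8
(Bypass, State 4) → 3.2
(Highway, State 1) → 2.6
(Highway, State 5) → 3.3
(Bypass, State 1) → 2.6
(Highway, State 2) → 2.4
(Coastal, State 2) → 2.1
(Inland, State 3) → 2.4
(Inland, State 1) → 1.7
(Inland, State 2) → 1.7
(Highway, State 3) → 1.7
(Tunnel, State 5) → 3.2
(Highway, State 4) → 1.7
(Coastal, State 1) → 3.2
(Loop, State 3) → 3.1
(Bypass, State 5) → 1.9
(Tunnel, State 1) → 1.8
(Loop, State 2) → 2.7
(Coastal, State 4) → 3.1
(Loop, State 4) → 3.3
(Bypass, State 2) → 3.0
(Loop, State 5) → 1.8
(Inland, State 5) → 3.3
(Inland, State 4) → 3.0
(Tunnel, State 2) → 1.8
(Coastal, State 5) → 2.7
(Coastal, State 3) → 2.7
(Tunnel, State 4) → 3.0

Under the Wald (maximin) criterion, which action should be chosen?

Coastal

Row minima: Inland=1.7, Loop=1.8, Bypass=1.4, Coastal=2.1, Highway=1.7, Tunnel=1.8
Best worst-case = 2.1 → Coastal.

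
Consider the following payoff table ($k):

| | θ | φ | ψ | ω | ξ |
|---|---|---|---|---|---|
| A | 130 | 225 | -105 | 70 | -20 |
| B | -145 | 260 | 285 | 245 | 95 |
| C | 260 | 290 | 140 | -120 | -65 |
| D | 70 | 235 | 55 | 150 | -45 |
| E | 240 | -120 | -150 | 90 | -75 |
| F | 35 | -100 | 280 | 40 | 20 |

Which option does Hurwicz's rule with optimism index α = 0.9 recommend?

C

A: 0.9·225 + 0.1·(-105) = 192
B: 0.9·285 + 0.1·(-145) = 242
C: 0.9·290 + 0.1·(-120) = 249
D: 0.9·235 + 0.1·(-45) = 207
E: 0.9·240 + 0.1·(-150) = 201
F: 0.9·280 + 0.1·(-100) = 242
Highest Hurwicz score = 249 → C.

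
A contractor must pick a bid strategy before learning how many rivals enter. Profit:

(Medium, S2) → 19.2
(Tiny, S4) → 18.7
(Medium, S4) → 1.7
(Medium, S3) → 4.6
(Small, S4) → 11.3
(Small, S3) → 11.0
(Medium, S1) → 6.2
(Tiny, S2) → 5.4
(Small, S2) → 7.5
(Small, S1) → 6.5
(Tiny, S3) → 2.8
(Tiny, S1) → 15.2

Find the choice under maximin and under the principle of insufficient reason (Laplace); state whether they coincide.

maximin → Small; laplace → Tiny (disagree)

Row minima: Tiny=2.8, Small=6.5, Medium=1.7
Best worst-case = 6.5 → Small.
Row averages: Tiny=10.525, Small=9.075, Medium=7.925
Highest average = 10.525 → Tiny.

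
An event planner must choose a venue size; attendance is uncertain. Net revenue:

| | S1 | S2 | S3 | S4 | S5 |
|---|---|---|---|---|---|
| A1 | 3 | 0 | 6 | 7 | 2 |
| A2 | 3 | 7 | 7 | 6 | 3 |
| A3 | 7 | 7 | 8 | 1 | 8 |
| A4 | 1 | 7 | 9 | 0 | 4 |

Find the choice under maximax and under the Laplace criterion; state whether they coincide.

Row maxima: A1=7, A2=7, A3=8, A4=9
Best best-case = 9 → A4.
Row averages: A1=3.6, A2=5.2, A3=6.2, A4=4.2
Highest average = 6.2 → A3.

maximax → A4; laplace → A3 (disagree)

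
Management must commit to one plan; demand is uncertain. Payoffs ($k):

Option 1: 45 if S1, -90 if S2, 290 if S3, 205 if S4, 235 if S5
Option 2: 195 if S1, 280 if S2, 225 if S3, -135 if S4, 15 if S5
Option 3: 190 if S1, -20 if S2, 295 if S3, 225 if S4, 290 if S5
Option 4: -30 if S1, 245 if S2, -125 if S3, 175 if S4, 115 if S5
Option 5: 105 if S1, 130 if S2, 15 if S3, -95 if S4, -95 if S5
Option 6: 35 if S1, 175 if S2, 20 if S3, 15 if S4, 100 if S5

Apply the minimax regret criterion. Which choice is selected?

Option 6

Column bests: S1=195, S2=280, S3=295, S4=225, S5=290.
Option 1 regrets: 150, 370, 5, 20, 55 → max 370
Option 2 regrets: 0, 0, 70, 360, 275 → max 360
Option 3 regrets: 5, 300, 0, 0, 0 → max 300
Option 4 regrets: 225, 35, 420, 50, 175 → max 420
Option 5 regrets: 90, 150, 280, 320, 385 → max 385
Option 6 regrets: 160, 105, 275, 210, 190 → max 275
Smallest max regret = 275 → Option 6.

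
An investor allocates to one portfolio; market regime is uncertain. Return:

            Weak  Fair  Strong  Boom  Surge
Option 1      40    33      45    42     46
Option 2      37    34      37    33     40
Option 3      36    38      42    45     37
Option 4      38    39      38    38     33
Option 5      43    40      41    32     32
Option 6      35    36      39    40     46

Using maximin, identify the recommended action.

Row minima: Option 1=33, Option 2=33, Option 3=36, Option 4=33, Option 5=32, Option 6=35
Best worst-case = 36 → Option 3.

Option 3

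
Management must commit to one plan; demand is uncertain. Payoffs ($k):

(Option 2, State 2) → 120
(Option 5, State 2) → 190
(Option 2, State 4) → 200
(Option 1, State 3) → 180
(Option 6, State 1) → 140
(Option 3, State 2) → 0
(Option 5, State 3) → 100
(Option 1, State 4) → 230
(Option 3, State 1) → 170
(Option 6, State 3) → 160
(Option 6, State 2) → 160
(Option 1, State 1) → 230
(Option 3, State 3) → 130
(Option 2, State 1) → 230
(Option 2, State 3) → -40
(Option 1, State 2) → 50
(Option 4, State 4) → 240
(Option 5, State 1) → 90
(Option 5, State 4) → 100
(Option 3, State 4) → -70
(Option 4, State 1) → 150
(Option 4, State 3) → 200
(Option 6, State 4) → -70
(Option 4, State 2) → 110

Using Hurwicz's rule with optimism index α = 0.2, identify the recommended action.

Option 4

Option 1: 0.2·230 + 0.8·50 = 86
Option 2: 0.2·230 + 0.8·(-40) = 14
Option 3: 0.2·170 + 0.8·(-70) = -22
Option 4: 0.2·240 + 0.8·110 = 136
Option 5: 0.2·190 + 0.8·90 = 110
Option 6: 0.2·160 + 0.8·(-70) = -24
Highest Hurwicz score = 136 → Option 4.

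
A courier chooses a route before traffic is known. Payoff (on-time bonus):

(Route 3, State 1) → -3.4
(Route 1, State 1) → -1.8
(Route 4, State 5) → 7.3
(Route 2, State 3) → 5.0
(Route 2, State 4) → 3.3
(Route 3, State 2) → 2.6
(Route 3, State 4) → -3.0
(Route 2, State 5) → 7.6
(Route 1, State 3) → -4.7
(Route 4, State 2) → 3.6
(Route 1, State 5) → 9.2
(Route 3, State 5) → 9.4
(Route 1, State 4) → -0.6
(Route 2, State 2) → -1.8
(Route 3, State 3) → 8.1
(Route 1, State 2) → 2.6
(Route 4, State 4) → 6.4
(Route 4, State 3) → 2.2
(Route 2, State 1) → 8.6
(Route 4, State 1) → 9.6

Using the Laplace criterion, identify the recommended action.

Row averages: Route 1=0.94, Route 2=4.54, Route 3=2.74, Route 4=5.82
Highest average = 5.82 → Route 4.

Route 4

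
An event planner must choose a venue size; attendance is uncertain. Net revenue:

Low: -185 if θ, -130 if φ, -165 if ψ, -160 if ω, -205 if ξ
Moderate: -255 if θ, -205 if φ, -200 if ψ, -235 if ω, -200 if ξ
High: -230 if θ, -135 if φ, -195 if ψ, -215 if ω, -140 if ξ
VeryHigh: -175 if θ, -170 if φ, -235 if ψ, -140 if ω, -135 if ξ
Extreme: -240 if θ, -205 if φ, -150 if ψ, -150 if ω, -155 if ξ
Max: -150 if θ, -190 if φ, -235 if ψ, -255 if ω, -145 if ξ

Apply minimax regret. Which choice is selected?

Column bests: θ=-150, φ=-130, ψ=-150, ω=-140, ξ=-135.
Low regrets: 35, 0, 15, 20, 70 → max 70
Moderate regrets: 105, 75, 50, 95, 65 → max 105
High regrets: 80, 5, 45, 75, 5 → max 80
VeryHigh regrets: 25, 40, 85, 0, 0 → max 85
Extreme regrets: 90, 75, 0, 10, 20 → max 90
Max regrets: 0, 60, 85, 115, 10 → max 115
Smallest max regret = 70 → Low.

Low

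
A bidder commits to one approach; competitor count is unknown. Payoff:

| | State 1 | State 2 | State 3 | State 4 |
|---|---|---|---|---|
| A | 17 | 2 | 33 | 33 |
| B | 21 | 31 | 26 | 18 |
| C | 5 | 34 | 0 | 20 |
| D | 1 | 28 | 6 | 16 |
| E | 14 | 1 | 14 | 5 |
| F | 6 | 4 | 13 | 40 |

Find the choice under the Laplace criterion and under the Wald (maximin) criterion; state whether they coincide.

Row averages: A=21.25, B=24, C=14.75, D=12.75, E=8.5, F=15.75
Highest average = 24 → B.
Row minima: A=2, B=18, C=0, D=1, E=1, F=4
Best worst-case = 18 → B.

laplace → B; maximin → B (agree)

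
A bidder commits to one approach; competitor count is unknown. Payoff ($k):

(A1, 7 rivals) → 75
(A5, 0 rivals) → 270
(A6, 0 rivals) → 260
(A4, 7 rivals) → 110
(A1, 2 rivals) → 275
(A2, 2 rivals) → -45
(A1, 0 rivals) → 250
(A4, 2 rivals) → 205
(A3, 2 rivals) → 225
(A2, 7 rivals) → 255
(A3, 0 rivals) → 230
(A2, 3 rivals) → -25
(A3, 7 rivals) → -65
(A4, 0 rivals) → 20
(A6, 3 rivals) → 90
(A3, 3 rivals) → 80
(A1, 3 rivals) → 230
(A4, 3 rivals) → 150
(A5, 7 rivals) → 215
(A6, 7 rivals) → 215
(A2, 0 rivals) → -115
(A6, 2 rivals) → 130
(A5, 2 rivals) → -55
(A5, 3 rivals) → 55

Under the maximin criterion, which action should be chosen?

A6

Row minima: A1=75, A2=-115, A3=-65, A4=20, A5=-55, A6=90
Best worst-case = 90 → A6.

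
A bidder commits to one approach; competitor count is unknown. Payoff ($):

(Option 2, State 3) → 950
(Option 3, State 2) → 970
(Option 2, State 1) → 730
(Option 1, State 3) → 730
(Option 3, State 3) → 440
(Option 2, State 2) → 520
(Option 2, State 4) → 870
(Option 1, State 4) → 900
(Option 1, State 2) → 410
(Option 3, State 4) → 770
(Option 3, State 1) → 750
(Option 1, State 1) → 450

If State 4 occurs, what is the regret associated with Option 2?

30

Best payoff under State 4 is 900.
Regret = 900 − 870 = 30.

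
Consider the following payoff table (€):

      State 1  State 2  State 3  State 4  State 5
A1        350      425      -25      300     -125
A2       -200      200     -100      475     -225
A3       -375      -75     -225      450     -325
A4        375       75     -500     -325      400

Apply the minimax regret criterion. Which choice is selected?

Column bests: State 1=375, State 2=425, State 3=-25, State 4=475, State 5=400.
A1 regrets: 25, 0, 0, 175, 525 → max 525
A2 regrets: 575, 225, 75, 0, 625 → max 625
A3 regrets: 750, 500, 200, 25, 725 → max 750
A4 regrets: 0, 350, 475, 800, 0 → max 800
Smallest max regret = 525 → A1.

A1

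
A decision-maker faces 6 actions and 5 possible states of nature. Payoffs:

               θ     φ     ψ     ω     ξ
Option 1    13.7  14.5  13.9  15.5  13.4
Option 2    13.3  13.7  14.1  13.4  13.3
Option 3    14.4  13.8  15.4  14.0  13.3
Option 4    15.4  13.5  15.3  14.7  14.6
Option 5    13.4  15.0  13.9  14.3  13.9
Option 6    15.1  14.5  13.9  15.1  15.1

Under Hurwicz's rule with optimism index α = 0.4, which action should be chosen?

Option 6

Option 1: 0.4·15.5 + 0.6·13.4 = 14.24
Option 2: 0.4·14.1 + 0.6·13.3 = 13.62
Option 3: 0.4·15.4 + 0.6·13.3 = 14.14
Option 4: 0.4·15.4 + 0.6·13.5 = 14.26
Option 5: 0.4·15.0 + 0.6·13.4 = 14.04
Option 6: 0.4·15.1 + 0.6·13.9 = 14.38
Highest Hurwicz score = 14.38 → Option 6.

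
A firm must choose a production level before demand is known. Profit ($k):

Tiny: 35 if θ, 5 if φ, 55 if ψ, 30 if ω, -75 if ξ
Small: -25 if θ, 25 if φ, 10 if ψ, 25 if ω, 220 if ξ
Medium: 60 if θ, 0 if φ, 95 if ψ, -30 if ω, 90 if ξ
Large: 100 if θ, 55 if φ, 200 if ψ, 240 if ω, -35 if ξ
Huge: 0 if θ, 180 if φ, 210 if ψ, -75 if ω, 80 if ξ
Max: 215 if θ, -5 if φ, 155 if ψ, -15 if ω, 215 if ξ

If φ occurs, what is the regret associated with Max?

Best payoff under φ is 180.
Regret = 180 − (-5) = 185.

185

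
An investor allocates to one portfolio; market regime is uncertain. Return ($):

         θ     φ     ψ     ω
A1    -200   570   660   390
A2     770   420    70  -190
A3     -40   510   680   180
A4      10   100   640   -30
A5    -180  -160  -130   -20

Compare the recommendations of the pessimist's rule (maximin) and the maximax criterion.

maximin → A4; maximax → A2 (disagree)

Row minima: A1=-200, A2=-190, A3=-40, A4=-30, A5=-180
Best worst-case = -30 → A4.
Row maxima: A1=660, A2=770, A3=680, A4=640, A5=-20
Best best-case = 770 → A2.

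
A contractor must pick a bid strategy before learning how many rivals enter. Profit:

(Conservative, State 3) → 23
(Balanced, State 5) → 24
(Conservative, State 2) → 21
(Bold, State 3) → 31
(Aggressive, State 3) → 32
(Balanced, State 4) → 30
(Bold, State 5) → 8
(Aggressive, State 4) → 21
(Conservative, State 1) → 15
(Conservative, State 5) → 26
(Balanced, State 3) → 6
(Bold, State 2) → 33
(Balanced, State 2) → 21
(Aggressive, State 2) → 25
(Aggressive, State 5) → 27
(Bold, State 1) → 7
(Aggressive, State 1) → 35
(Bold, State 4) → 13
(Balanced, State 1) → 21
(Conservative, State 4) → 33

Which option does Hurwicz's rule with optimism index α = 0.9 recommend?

Conservative: 0.9·33 + 0.1·15 = 31.2
Balanced: 0.9·30 + 0.1·6 = 27.6
Aggressive: 0.9·35 + 0.1·21 = 33.6
Bold: 0.9·33 + 0.1·7 = 30.4
Highest Hurwicz score = 33.6 → Aggressive.

Aggressive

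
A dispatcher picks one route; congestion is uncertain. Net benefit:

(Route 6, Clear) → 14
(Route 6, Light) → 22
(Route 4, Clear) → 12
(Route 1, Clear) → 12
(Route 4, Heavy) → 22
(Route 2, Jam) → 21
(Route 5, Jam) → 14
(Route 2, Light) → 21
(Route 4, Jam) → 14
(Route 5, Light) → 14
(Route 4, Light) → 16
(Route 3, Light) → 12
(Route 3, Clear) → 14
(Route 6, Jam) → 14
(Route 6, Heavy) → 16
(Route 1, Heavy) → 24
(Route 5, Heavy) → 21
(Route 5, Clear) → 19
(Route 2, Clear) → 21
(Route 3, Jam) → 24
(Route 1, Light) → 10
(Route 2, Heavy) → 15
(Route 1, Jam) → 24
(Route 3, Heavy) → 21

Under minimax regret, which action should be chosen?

Column bests: Clear=21, Light=22, Heavy=24, Jam=24.
Route 1 regrets: 9, 12, 0, 0 → max 12
Route 2 regrets: 0, 1, 9, 3 → max 9
Route 3 regrets: 7, 10, 3, 0 → max 10
Route 4 regrets: 9, 6, 2, 10 → max 10
Route 5 regrets: 2, 8, 3, 10 → max 10
Route 6 regrets: 7, 0, 8, 10 → max 10
Smallest max regret = 9 → Route 2.

Route 2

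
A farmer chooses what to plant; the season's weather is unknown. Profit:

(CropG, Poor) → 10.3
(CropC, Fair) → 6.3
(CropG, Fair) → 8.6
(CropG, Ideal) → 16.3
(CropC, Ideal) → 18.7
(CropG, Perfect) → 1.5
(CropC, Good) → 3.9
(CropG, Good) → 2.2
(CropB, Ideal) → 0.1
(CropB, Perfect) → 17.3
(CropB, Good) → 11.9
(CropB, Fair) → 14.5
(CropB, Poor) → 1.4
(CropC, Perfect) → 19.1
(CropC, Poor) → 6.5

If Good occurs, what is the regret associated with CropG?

9.7

Best payoff under Good is 11.9.
Regret = 11.9 − 2.2 = 9.7.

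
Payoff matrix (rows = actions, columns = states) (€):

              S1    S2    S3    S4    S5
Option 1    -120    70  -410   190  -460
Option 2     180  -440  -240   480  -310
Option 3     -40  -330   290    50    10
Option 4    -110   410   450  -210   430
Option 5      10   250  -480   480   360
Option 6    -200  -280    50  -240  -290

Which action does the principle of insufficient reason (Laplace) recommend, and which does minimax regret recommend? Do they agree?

Row averages: Option 1=-146, Option 2=-66, Option 3=-4, Option 4=194, Option 5=124, Option 6=-192
Highest average = 194 → Option 4.
Column bests: S1=180, S2=410, S3=450, S4=480, S5=430.
Option 1 regrets: 300, 340, 860, 290, 890 → max 890
Option 2 regrets: 0, 850, 690, 0, 740 → max 850
Option 3 regrets: 220, 740, 160, 430, 420 → max 740
Option 4 regrets: 290, 0, 0, 690, 0 → max 690
Option 5 regrets: 170, 160, 930, 0, 70 → max 930
Option 6 regrets: 380, 690, 400, 720, 720 → max 720
Smallest max regret = 690 → Option 4.

laplace → Option 4; minimax regret → Option 4 (agree)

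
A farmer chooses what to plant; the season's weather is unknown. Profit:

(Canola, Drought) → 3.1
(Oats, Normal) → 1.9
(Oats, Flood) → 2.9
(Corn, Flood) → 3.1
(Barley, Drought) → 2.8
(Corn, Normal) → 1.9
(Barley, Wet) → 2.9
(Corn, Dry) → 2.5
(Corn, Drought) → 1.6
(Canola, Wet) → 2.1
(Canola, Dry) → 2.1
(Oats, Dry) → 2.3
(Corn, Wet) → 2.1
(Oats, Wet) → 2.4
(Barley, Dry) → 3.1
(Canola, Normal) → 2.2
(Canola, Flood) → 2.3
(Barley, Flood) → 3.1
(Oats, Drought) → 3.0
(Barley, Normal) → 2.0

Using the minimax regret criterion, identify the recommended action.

Column bests: Drought=3.1, Dry=3.1, Normal=2.2, Wet=2.9, Flood=3.1.
Barley regrets: 0.3, 0.0, 0.2, 0.0, 0.0 → max 0.3
Corn regrets: 1.5, 0.6, 0.3, 0.8, 0.0 → max 1.5
Oats regrets: 0.1, 0.8, 0.3, 0.5, 0.2 → max 0.8
Canola regrets: 0.0, 1.0, 0.0, 0.8, 0.8 → max 1.0
Smallest max regret = 0.3 → Barley.

Barley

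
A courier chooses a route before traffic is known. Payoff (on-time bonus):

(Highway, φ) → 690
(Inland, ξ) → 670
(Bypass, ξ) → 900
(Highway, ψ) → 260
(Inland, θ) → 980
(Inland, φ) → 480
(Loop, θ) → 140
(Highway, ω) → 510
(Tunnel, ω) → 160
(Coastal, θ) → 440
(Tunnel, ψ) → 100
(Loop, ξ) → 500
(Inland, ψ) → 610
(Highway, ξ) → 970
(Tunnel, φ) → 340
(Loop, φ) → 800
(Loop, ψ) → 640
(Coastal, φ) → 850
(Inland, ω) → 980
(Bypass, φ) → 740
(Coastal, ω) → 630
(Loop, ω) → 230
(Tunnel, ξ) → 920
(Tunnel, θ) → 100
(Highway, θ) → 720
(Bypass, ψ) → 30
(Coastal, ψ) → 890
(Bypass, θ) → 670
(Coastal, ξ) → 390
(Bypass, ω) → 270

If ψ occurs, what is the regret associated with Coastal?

Best payoff under ψ is 890.
Regret = 890 − 890 = 0.

0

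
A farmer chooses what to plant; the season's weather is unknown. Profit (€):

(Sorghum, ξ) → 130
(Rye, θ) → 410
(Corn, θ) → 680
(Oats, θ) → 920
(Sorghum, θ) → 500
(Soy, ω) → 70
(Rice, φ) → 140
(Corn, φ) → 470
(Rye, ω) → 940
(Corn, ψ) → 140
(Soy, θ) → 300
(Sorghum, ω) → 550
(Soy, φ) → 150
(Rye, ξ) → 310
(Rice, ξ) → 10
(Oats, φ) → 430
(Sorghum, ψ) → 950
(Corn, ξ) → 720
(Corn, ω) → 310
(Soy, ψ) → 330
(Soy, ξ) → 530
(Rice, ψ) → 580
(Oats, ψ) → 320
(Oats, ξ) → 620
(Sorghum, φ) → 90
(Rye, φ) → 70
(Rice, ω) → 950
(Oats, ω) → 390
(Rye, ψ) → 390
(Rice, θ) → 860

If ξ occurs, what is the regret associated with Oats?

100

Best payoff under ξ is 720.
Regret = 720 − 620 = 100.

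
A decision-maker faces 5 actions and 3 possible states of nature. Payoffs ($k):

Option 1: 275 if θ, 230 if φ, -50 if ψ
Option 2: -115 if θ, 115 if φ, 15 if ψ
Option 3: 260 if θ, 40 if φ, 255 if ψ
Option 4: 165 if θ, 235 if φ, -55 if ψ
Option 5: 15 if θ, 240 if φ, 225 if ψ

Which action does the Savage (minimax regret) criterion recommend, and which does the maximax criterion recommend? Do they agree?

minimax regret → Option 3; maximax → Option 1 (disagree)

Column bests: θ=275, φ=240, ψ=255.
Option 1 regrets: 0, 10, 305 → max 305
Option 2 regrets: 390, 125, 240 → max 390
Option 3 regrets: 15, 200, 0 → max 200
Option 4 regrets: 110, 5, 310 → max 310
Option 5 regrets: 260, 0, 30 → max 260
Smallest max regret = 200 → Option 3.
Row maxima: Option 1=275, Option 2=115, Option 3=260, Option 4=235, Option 5=240
Best best-case = 275 → Option 1.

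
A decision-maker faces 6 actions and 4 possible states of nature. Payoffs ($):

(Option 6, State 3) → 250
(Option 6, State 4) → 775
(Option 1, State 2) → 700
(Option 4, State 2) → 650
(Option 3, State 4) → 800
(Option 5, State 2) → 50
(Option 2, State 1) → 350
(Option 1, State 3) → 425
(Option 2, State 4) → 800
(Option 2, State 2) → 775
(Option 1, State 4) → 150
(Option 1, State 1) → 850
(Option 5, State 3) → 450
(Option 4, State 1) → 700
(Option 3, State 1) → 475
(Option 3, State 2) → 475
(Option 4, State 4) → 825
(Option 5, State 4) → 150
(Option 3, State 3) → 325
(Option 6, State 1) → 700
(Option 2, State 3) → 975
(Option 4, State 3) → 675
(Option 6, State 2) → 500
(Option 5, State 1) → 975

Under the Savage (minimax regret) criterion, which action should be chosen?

Column bests: State 1=975, State 2=775, State 3=975, State 4=825.
Option 1 regrets: 125, 75, 550, 675 → max 675
Option 2 regrets: 625, 0, 0, 25 → max 625
Option 3 regrets: 500, 300, 650, 25 → max 650
Option 4 regrets: 275, 125, 300, 0 → max 300
Option 5 regrets: 0, 725, 525, 675 → max 725
Option 6 regrets: 275, 275, 725, 50 → max 725
Smallest max regret = 300 → Option 4.

Option 4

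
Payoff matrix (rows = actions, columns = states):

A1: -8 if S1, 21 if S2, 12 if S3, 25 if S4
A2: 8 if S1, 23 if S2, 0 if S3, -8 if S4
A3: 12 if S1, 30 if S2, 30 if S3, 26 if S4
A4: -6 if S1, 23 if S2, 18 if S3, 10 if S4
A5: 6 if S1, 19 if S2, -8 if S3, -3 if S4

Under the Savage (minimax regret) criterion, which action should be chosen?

Column bests: S1=12, S2=30, S3=30, S4=26.
A1 regrets: 20, 9, 18, 1 → max 20
A2 regrets: 4, 7, 30, 34 → max 34
A3 regrets: 0, 0, 0, 0 → max 0
A4 regrets: 18, 7, 12, 16 → max 18
A5 regrets: 6, 11, 38, 29 → max 38
Smallest max regret = 0 → A3.

A3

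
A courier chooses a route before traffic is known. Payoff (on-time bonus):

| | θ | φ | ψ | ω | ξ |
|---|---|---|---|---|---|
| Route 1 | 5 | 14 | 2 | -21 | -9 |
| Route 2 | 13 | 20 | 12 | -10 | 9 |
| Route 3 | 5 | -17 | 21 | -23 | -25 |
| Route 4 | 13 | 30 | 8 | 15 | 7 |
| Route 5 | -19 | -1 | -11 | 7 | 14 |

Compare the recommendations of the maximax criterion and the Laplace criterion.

maximax → Route 4; laplace → Route 4 (agree)

Row maxima: Route 1=14, Route 2=20, Route 3=21, Route 4=30, Route 5=14
Best best-case = 30 → Route 4.
Row averages: Route 1=-1.8, Route 2=8.8, Route 3=-7.8, Route 4=14.6, Route 5=-2
Highest average = 14.6 → Route 4.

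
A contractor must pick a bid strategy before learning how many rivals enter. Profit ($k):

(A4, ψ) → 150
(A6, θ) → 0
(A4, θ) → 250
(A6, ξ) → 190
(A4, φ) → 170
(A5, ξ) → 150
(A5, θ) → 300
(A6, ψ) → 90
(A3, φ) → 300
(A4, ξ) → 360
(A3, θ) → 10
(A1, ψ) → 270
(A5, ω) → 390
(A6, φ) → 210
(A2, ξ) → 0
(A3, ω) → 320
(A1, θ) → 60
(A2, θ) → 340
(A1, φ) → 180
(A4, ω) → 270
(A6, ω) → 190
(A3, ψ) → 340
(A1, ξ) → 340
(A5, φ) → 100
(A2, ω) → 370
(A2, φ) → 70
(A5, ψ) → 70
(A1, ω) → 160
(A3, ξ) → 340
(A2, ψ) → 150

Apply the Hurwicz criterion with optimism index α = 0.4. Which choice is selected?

A1: 0.4·340 + 0.6·60 = 172
A2: 0.4·370 + 0.6·0 = 148
A3: 0.4·340 + 0.6·10 = 142
A4: 0.4·360 + 0.6·150 = 234
A5: 0.4·390 + 0.6·70 = 198
A6: 0.4·210 + 0.6·0 = 84
Highest Hurwicz score = 234 → A4.

A4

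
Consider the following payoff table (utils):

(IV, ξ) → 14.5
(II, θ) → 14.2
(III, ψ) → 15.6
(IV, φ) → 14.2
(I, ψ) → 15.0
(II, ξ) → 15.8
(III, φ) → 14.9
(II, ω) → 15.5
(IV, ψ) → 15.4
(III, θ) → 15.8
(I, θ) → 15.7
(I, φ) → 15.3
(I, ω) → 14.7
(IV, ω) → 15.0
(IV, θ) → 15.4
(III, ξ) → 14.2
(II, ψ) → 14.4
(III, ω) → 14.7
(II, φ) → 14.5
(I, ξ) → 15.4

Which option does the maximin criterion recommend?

I

Row minima: I=14.7, II=14.2, III=14.2, IV=14.2
Best worst-case = 14.7 → I.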